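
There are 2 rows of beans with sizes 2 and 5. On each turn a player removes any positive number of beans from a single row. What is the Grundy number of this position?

Nim-sum: 2 ⊕ 5 = 7.

7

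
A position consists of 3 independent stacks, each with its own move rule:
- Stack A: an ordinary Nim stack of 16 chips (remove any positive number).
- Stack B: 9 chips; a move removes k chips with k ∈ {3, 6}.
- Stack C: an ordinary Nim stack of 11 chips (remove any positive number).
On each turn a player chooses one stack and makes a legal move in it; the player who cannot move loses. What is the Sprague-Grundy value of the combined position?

27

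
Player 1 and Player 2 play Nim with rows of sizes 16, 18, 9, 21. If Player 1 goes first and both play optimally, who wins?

Write each in binary and XOR column by column:
  10000  (16)
  10010  (18)
  01001  (9)
  10101  (21)
  -----
  11110  (30)
The nim-sum is 30 ≠ 0, so this is an N-position: the player to move can win; Player 1 has a winning move.

Player 1 wins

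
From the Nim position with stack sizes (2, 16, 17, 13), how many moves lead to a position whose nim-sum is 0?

1

Compute the nim-sum pairwise:
2 XOR 16 = 18
18 XOR 17 = 3
3 XOR 13 = 14
The overall nim-sum is X = 14. A stack of size p has a winning move iff p XOR X < p (reduce it to p XOR X).
  2: 2 XOR 14 = 12 ≥ 2 — no move.
  16: 16 XOR 14 = 30 ≥ 16 — no move.
  17: 17 XOR 14 = 31 ≥ 17 — no move.
  13: 13 XOR 14 = 3 < 13 — winning move (to 3).
That gives 1 winning move.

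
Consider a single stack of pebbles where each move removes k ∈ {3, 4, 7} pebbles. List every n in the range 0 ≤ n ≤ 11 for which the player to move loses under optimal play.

0, 1, 2, 10, 11

Grundy values for subtraction set {3, 4, 7}:
g(0) = mex{} = 0
g(1) = mex{} = 0
g(2) = mex{} = 0
g(3) = mex{0} = 1
g(4) = mex{0} = 1
g(5) = mex{0} = 1
g(6) = mex{0,1} = 2
g(7) = mex{0,1} = 2
g(8) = mex{0,1} = 2
g(9) = mex{0,1,2} = 3
g(10) = mex{1,2} = 0
g(11) = mex{1,2} = 0
The P-positions (g = 0) in 0..11 are 0, 1, 2, 10, 11.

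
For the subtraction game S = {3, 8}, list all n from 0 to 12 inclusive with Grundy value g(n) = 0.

0, 1, 2, 6, 7, 11, 12

Grundy values for subtraction set {3, 8}:
k:     0  1  2  3  4  5  6  7  8  9 10 11 12
g(k):  0  0  0  1  1  1  0  0  2  1  1  0  0
The P-positions (g = 0) in 0..12 are 0, 1, 2, 6, 7, 11, 12.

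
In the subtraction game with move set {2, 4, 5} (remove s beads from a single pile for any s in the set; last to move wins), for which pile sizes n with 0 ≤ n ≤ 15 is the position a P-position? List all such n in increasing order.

0, 1, 7, 8, 14, 15

Compute g(0), g(1), … for moves {2, 4, 5}:
k:     0  1  2  3  4  5  6  7  8  9 10 11 12 13 14 15
g(k):  0  0  1  1  2  2  3  0  0  1  1  2  2  3  0  0
The P-positions (g = 0) in 0..15 are 0, 1, 7, 8, 14, 15.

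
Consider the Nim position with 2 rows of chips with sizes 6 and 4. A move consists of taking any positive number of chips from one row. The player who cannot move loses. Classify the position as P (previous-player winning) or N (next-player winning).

Compute the nim-sum pairwise:
6 ^ 4 = 2
The nim-sum is 2 ≠ 0, so this is an N-position: the player to move can win.

N-position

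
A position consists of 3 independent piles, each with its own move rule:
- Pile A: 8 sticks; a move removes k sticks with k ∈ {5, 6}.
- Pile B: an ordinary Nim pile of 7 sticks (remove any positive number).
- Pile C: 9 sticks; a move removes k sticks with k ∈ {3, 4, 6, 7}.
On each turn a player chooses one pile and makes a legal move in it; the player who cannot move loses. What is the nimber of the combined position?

5

Build the Grundy sequence for pile A with g(k) = mex{g(k−s) : s ∈ {5, 6}, s ≤ k}:
k:     0  1  2  3  4  5  6  7  8
g(k):  0  0  0  0  0  1  1  1  1
So g(8) = 1.
Pile B is a plain Nim pile of size 7, so its Grundy value is 7.
For pile C, compute g(0), g(1), … with moves {3, 4, 6, 7}:
g(0) = mex{} = 0
g(1) = mex{} = 0
g(2) = mex{} = 0
g(3) = mex{0} = 1
g(4) = mex{0} = 1
g(5) = mex{0} = 1
g(6) = mex{0,1} = 2
g(7) = mex{0,1} = 2
g(8) = mex{0,1} = 2
g(9) = mex{0,1,2} = 3
So g(9) = 3.
The value of a disjunctive sum is the nim-sum of the parts.
Combined value = 1 ⊕ 7 ⊕ 3 = 5.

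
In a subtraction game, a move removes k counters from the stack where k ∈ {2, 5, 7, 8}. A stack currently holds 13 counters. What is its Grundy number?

0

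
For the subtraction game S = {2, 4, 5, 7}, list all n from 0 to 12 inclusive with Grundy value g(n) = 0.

0, 1, 9, 10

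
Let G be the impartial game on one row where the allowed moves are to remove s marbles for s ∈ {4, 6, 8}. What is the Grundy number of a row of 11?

Grundy values for subtraction set {4, 6, 8}:
g(0) = mex{} = 0
g(1) = mex{} = 0
g(2) = mex{} = 0
g(3) = mex{} = 0
g(4) = mex{0} = 1
g(5) = mex{0} = 1
g(6) = mex{0} = 1
g(7) = mex{0} = 1
g(8) = mex{0,1} = 2
g(9) = mex{0,1} = 2
g(10) = mex{0,1} = 2
g(11) = mex{0,1} = 2
So g(11) = 2.

2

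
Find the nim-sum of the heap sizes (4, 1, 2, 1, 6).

Nim-sum: 4 ⊕ 1 ⊕ 2 ⊕ 1 ⊕ 6 = 0.

0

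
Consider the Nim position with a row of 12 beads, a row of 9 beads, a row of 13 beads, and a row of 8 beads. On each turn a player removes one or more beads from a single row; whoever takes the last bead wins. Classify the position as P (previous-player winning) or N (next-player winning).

Nim-sum: 12 ^ 9 ^ 13 ^ 8 = 0.
The nim-sum is 0, so this is a P-position: the player to move is in a losing position under optimal play.

P-position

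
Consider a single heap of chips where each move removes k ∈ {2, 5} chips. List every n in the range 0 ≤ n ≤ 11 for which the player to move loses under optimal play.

0, 1, 4, 7, 8, 11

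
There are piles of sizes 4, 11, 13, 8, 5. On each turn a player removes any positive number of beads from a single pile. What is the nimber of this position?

Nim-sum: 4 ^ 11 ^ 13 ^ 8 ^ 5 = 15.

15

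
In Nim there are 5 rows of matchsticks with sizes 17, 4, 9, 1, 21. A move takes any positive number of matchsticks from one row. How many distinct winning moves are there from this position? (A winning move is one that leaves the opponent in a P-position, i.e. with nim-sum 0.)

1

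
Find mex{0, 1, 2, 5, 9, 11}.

3

The values 0, 1, 2 are all present; 3 is the first non-negative integer missing from the set.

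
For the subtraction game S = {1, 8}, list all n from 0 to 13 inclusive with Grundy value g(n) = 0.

Grundy values for subtraction set {1, 8}:
g(0) = mex{} = 0
g(1) = mex{0} = 1
g(2) = mex{1} = 0
g(3) = mex{0} = 1
g(4) = mex{1} = 0
g(5) = mex{0} = 1
g(6) = mex{1} = 0
g(7) = mex{0} = 1
g(8) = mex{0,1} = 2
g(9) = mex{1,2} = 0
g(10) = mex{0} = 1
g(11) = mex{1} = 0
g(12) = mex{0} = 1
g(13) = mex{1} = 0
The P-positions (g = 0) in 0..13 are 0, 2, 4, 6, 9, 11, 13.

0, 2, 4, 6, 9, 11, 13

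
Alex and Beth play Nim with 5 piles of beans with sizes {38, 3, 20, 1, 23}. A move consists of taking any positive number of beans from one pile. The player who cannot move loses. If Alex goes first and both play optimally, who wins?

Alex wins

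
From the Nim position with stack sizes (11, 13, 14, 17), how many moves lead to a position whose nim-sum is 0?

1

Write each in binary and XOR column by column:
  01011  (11)
  01101  (13)
  01110  (14)
  10001  (17)
  -----
  11001  (25)
The overall nim-sum is X = 25. A stack of size p has a winning move iff p XOR X < p (reduce it to p XOR X).
  11: 11 XOR 25 = 18 ≥ 11 — no move.
  13: 13 XOR 25 = 20 ≥ 13 — no move.
  14: 14 XOR 25 = 23 ≥ 14 — no move.
  17: 17 XOR 25 = 8 < 17 — winning move (to 8).
That gives 1 winning move.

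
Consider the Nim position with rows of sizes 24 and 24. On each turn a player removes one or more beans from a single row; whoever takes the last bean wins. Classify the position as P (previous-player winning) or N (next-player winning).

Compute the nim-sum pairwise:
24 XOR 24 = 0
The nim-sum is 0, so this is a P-position: the player to move is in a losing position under optimal play.

P-position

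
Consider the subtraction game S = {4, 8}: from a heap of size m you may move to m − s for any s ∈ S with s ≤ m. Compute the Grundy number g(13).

0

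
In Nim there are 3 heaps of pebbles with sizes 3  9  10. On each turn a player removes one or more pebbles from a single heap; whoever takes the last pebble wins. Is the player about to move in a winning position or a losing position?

Losing position

Bitwise XOR of the heap sizes:
  0011  (3)
  1001  (9)
  1010  (10)
  ----
  0000  (0)
The nim-sum is 0, so this is a P-position: the player to move is in a losing position under optimal play.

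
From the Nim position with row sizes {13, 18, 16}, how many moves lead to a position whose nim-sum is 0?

1

In binary:
  01101  (13)
  10010  (18)
  10000  (16)
  -----
  01111  (15)
The overall nim-sum is X = 15. A row of size p has a winning move iff p XOR X < p (reduce it to p XOR X).
  13: 13 XOR 15 = 2 < 13 — winning move (to 2).
  18: 18 XOR 15 = 29 ≥ 18 — no move.
  16: 16 XOR 15 = 31 ≥ 16 — no move.
That gives 1 winning move.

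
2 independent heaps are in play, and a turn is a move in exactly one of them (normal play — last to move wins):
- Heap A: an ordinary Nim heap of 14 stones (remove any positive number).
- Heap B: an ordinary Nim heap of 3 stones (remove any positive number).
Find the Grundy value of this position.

Heap A is a plain Nim heap of size 14, so its Grundy value is 14.
Heap B is a plain Nim heap of size 3, so its Grundy value is 3.
By the Sprague-Grundy theorem, the Grundy value of a sum of independent games is the XOR of the component values.
Combined value = 14 XOR 3 = 13.

13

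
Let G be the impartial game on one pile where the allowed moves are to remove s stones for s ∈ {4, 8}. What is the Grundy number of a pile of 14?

0

Grundy values for subtraction set {4, 8}:
k:     0  1  2  3  4  5  6  7  8  9 10 11 12 13 14
g(k):  0  0  0  0  1  1  1  1  2  2  2  2  0  0  0
So g(14) = 0.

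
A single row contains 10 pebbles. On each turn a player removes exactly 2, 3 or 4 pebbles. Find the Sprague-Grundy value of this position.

2

Grundy values for subtraction set {2, 3, 4}:
g(0) = mex{} = 0
g(1) = mex{} = 0
g(2) = mex{0} = 1
g(3) = mex{0} = 1
g(4) = mex{0,1} = 2
g(5) = mex{0,1} = 2
g(6) = mex{1,2} = 0
g(7) = mex{1,2} = 0
g(8) = mex{0,2} = 1
g(9) = mex{0,2} = 1
g(10) = mex{0,1} = 2
So g(10) = 2.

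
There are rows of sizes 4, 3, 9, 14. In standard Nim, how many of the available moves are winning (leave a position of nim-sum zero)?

0

Compute the nim-sum pairwise:
4 ^ 3 = 7
7 ^ 9 = 14
14 ^ 14 = 0
The nim-sum is already 0, so every move leaves a nonzero nim-sum — there are no winning moves.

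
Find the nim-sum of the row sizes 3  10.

Write each in binary and XOR column by column:
  0011  (3)
  1010  (10)
  ----
  1001  (9)

9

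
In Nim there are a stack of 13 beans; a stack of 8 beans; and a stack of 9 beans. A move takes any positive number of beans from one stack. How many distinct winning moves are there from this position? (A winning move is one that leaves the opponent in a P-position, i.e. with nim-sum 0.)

Bitwise XOR of the heap sizes:
  1101  (13)
  1000  (8)
  1001  (9)
  ----
  1100  (12)
The overall nim-sum is X = 12. A stack of size p has a winning move iff p XOR X < p (reduce it to p XOR X).
  13: 13 XOR 12 = 1 < 13 — winning move (to 1).
  8: 8 XOR 12 = 4 < 8 — winning move (to 4).
  9: 9 XOR 12 = 5 < 9 — winning move (to 5).
That gives 3 winning moves.

3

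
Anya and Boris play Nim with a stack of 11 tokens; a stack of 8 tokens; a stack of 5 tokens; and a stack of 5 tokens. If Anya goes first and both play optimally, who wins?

Compute the nim-sum pairwise:
11 ^ 8 = 3
3 ^ 5 = 6
6 ^ 5 = 3
The nim-sum is 3 ≠ 0, so this is an N-position: the player to move can win; Anya has a winning move.

Anya wins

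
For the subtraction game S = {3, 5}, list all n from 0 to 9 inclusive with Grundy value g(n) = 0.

0, 1, 2, 8, 9

Compute g(0), g(1), … for moves {3, 5}:
g(0) = mex{} = 0
g(1) = mex{} = 0
g(2) = mex{} = 0
g(3) = mex{0} = 1
g(4) = mex{0} = 1
g(5) = mex{0} = 1
g(6) = mex{0,1} = 2
g(7) = mex{0,1} = 2
g(8) = mex{1} = 0
g(9) = mex{1,2} = 0
The P-positions (g = 0) in 0..9 are 0, 1, 2, 8, 9.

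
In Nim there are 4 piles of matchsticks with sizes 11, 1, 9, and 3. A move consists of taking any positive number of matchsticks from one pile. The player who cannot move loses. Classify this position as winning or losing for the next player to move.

Nim-sum: 11 XOR 1 XOR 9 XOR 3 = 0.
The nim-sum is 0, so this is a P-position: the player to move is in a losing position under optimal play.

Losing position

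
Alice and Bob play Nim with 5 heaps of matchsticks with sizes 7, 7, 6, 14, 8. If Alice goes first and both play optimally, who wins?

Bob wins

Nim-sum: 7 ⊕ 7 ⊕ 6 ⊕ 14 ⊕ 8 = 0.
The nim-sum is 0, so this is a P-position: the player to move is in a losing position under optimal play; Alice is about to move from it and so loses — Bob wins.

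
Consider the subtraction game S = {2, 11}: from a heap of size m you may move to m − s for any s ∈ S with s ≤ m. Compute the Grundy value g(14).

0

Grundy values for subtraction set {2, 11}:
k:     0  1  2  3  4  5  6  7  8  9 10 11 12 13 14
g(k):  0  0  1  1  0  0  1  1  0  0  1  1  2  0  0
So g(14) = 0.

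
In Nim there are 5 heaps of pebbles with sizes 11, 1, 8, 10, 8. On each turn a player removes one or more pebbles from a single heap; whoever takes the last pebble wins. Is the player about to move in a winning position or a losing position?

Bitwise XOR of the heap sizes:
  1011  (11)
  0001  (1)
  1000  (8)
  1010  (10)
  1000  (8)
  ----
  0000  (0)
The nim-sum is 0, so this is a P-position: the player to move is in a losing position under optimal play.

Losing position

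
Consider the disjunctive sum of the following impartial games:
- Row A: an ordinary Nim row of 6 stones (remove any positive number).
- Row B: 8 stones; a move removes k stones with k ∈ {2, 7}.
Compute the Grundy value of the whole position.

4

Row A is a plain Nim row of size 6, so its Grundy value is 6.
For row B, compute g(0), g(1), … with moves {2, 7}:
g(0) = mex{} = 0
g(1) = mex{} = 0
g(2) = mex{0} = 1
g(3) = mex{0} = 1
g(4) = mex{1} = 0
g(5) = mex{1} = 0
g(6) = mex{0} = 1
g(7) = mex{0} = 1
g(8) = mex{0,1} = 2
So g(8) = 2.
The value of a disjunctive sum is the nim-sum of the parts.
Combined value = 6 ⊕ 2 = 4.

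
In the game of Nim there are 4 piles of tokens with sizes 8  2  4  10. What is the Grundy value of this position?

4

Compute the nim-sum pairwise:
8 XOR 2 = 10
10 XOR 4 = 14
14 XOR 10 = 4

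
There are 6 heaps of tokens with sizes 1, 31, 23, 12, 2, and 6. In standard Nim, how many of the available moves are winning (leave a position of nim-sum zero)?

Nim-sum: 1 ⊕ 31 ⊕ 23 ⊕ 12 ⊕ 2 ⊕ 6 = 1.
The overall nim-sum is X = 1. A heap of size p has a winning move iff p XOR X < p (reduce it to p XOR X).
  1: 1 XOR 1 = 0 < 1 — winning move (to 0).
  31: 31 XOR 1 = 30 < 31 — winning move (to 30).
  23: 23 XOR 1 = 22 < 23 — winning move (to 22).
  12: 12 XOR 1 = 13 ≥ 12 — no move.
  2: 2 XOR 1 = 3 ≥ 2 — no move.
  6: 6 XOR 1 = 7 ≥ 6 — no move.
That gives 3 winning moves.

3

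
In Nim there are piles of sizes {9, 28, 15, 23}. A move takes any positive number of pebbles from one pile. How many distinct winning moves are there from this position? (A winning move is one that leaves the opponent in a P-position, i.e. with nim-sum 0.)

3

Write each in binary and XOR column by column:
  01001  (9)
  11100  (28)
  01111  (15)
  10111  (23)
  -----
  01101  (13)
The overall nim-sum is X = 13. A pile of size p has a winning move iff p XOR X < p (reduce it to p XOR X).
  9: 9 XOR 13 = 4 < 9 — winning move (to 4).
  28: 28 XOR 13 = 17 < 28 — winning move (to 17).
  15: 15 XOR 13 = 2 < 15 — winning move (to 2).
  23: 23 XOR 13 = 26 ≥ 23 — no move.
That gives 3 winning moves.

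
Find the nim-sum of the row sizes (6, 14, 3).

11

Nim-sum: 6 XOR 14 XOR 3 = 11.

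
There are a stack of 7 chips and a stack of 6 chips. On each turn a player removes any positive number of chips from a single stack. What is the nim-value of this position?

1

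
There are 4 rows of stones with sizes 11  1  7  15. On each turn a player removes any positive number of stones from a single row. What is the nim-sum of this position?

Nim-sum: 11 ⊕ 1 ⊕ 7 ⊕ 15 = 2.

2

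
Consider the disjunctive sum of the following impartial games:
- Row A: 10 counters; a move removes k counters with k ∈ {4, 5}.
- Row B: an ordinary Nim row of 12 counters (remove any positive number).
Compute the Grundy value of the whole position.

12

For row A, compute g(0), g(1), … with moves {4, 5}:
g(0) = mex{} = 0
g(1) = mex{} = 0
g(2) = mex{} = 0
g(3) = mex{} = 0
g(4) = mex{0} = 1
g(5) = mex{0} = 1
g(6) = mex{0} = 1
g(7) = mex{0} = 1
g(8) = mex{0,1} = 2
g(9) = mex{1} = 0
g(10) = mex{1} = 0
So g(10) = 0.
Row B is a plain Nim row of size 12, so its Grundy value is 12.
By the Sprague-Grundy theorem, the Grundy value of a sum of independent games is the XOR of the component values.
Combined value = 0 ⊕ 12 = 12.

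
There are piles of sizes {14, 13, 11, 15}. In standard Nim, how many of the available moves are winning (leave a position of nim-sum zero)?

3

Compute the nim-sum pairwise:
14 ⊕ 13 = 3
3 ⊕ 11 = 8
8 ⊕ 15 = 7
The overall nim-sum is X = 7. A pile of size p has a winning move iff p XOR X < p (reduce it to p XOR X).
  14: 14 XOR 7 = 9 < 14 — winning move (to 9).
  13: 13 XOR 7 = 10 < 13 — winning move (to 10).
  11: 11 XOR 7 = 12 ≥ 11 — no move.
  15: 15 XOR 7 = 8 < 15 — winning move (to 8).
That gives 3 winning moves.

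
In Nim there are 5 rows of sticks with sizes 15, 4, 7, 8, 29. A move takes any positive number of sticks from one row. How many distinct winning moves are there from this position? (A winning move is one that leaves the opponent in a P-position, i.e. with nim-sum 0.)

1

Compute the nim-sum pairwise:
15 ⊕ 4 = 11
11 ⊕ 7 = 12
12 ⊕ 8 = 4
4 ⊕ 29 = 25
The overall nim-sum is X = 25. A row of size p has a winning move iff p XOR X < p (reduce it to p XOR X).
  15: 15 XOR 25 = 22 ≥ 15 — no move.
  4: 4 XOR 25 = 29 ≥ 4 — no move.
  7: 7 XOR 25 = 30 ≥ 7 — no move.
  8: 8 XOR 25 = 17 ≥ 8 — no move.
  29: 29 XOR 25 = 4 < 29 — winning move (to 4).
That gives 1 winning move.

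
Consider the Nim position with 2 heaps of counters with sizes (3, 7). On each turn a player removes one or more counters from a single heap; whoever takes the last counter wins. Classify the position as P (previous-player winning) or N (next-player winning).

Write each in binary and XOR column by column:
  011  (3)
  111  (7)
  ---
  100  (4)
The nim-sum is 4 ≠ 0, so this is an N-position: the player to move can win.

N-position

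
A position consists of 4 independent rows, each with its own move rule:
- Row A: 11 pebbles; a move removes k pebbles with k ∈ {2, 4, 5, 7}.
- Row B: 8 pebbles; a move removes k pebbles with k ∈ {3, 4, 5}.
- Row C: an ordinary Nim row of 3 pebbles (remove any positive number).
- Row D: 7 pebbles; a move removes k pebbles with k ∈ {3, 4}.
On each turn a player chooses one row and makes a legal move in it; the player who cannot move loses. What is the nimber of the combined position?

Build the Grundy sequence for row A with g(k) = mex{g(k−s) : s ∈ {2, 4, 5, 7}, s ≤ k}:
k:     0  1  2  3  4  5  6  7  8  9 10 11
g(k):  0  0  1  1  2  2  3  3  4  0  0  1
So g(11) = 1.
Grundy values for row B (subtraction set {3, 4, 5}):
g(0) = mex{} = 0
g(1) = mex{} = 0
g(2) = mex{} = 0
g(3) = mex{0} = 1
g(4) = mex{0} = 1
g(5) = mex{0} = 1
g(6) = mex{0,1} = 2
g(7) = mex{0,1} = 2
g(8) = mex{1} = 0
So g(8) = 0.
Row C is a plain Nim row of size 3, so its Grundy value is 3.
Build the Grundy sequence for row D with g(k) = mex{g(k−s) : s ∈ {3, 4}, s ≤ k}:
k:     0  1  2  3  4  5  6  7
g(k):  0  0  0  1  1  1  2  0
So g(7) = 0.
The value of a disjunctive sum is the nim-sum of the parts.
Combined value = 1 ⊕ 0 ⊕ 3 ⊕ 0 = 2.

2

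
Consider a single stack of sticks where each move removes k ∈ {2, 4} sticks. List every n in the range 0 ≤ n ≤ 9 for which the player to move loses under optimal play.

0, 1, 6, 7

Compute g(0), g(1), … for moves {2, 4}:
g(0) = mex{} = 0
g(1) = mex{} = 0
g(2) = mex{0} = 1
g(3) = mex{0} = 1
g(4) = mex{0,1} = 2
g(5) = mex{0,1} = 2
g(6) = mex{1,2} = 0
g(7) = mex{1,2} = 0
g(8) = mex{0,2} = 1
g(9) = mex{0,2} = 1
The P-positions (g = 0) in 0..9 are 0, 1, 6, 7.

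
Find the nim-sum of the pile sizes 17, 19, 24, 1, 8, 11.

Compute the nim-sum pairwise:
17 ^ 19 = 2
2 ^ 24 = 26
26 ^ 1 = 27
27 ^ 8 = 19
19 ^ 11 = 24

24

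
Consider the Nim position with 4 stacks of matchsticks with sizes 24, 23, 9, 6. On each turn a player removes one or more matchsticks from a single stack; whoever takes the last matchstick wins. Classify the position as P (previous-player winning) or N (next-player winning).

P-position

Nim-sum: 24 ⊕ 23 ⊕ 9 ⊕ 6 = 0.
The nim-sum is 0, so this is a P-position: the player to move is in a losing position under optimal play.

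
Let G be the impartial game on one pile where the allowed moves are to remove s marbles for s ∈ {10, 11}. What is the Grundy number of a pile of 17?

Grundy values for subtraction set {10, 11}:
k:     0  1  2  3  4  5  6  7  8  9 10 11 12 13 14 15 16 17
g(k):  0  0  0  0  0  0  0  0  0  0  1  1  1  1  1  1  1  1
So g(17) = 1.

1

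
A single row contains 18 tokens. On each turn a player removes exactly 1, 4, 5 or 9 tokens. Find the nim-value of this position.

0

Compute g(0), g(1), … for moves {1, 4, 5, 9}:
k:     0  1  2  3  4  5  6  7  8  9 10 11 12 13 14 15 16 17 18
g(k):  0  1  0  1  2  3  2  3  0  1  0  1  2  3  2  3  0  1  0
So g(18) = 0.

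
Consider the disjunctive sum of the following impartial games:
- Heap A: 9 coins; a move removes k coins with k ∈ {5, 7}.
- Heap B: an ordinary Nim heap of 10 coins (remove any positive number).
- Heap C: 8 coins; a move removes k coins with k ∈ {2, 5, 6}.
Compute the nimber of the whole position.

11

Grundy values for heap A (subtraction set {5, 7}):
g(0) = mex{} = 0
g(1) = mex{} = 0
g(2) = mex{} = 0
g(3) = mex{} = 0
g(4) = mex{} = 0
g(5) = mex{0} = 1
g(6) = mex{0} = 1
g(7) = mex{0} = 1
g(8) = mex{0} = 1
g(9) = mex{0} = 1
So g(9) = 1.
Heap B is a plain Nim heap of size 10, so its Grundy value is 10.
Grundy values for heap C (subtraction set {2, 5, 6}):
k:     0  1  2  3  4  5  6  7  8
g(k):  0  0  1  1  0  2  1  3  0
So g(8) = 0.
By the Sprague-Grundy theorem, the Grundy value of a sum of independent games is the XOR of the component values.
Combined value = 1 ⊕ 10 ⊕ 0 = 11.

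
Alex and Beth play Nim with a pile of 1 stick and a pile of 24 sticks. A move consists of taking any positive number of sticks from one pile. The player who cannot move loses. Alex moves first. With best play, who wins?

Compute the nim-sum pairwise:
1 XOR 24 = 25
The nim-sum is 25 ≠ 0, so this is an N-position: the player to move can win; Alex has a winning move.

Alex wins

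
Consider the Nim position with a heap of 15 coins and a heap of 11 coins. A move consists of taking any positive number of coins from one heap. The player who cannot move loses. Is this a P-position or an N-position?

Nim-sum: 15 XOR 11 = 4.
The nim-sum is 4 ≠ 0, so this is an N-position: the player to move can win.

N-position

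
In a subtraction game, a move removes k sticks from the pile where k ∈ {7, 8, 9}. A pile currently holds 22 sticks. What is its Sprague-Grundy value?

0

Compute g(0), g(1), … for moves {7, 8, 9}:
k:     0  1  2  3  4  5  6  7  8  9 10 11 12 13 14 15 16 17 18 19 20 21 22
g(k):  0  0  0  0  0  0  0  1  1  1  1  1  1  1  2  2  0  0  0  0  0  0  0
So g(22) = 0.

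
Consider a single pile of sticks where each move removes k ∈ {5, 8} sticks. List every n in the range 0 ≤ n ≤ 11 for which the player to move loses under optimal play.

Compute g(0), g(1), … for moves {5, 8}:
k:     0  1  2  3  4  5  6  7  8  9 10 11
g(k):  0  0  0  0  0  1  1  1  1  1  2  2
The P-positions (g = 0) in 0..11 are 0, 1, 2, 3, 4.

0, 1, 2, 3, 4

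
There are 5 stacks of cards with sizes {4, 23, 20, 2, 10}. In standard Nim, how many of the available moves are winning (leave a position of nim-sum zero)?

Nim-sum: 4 ^ 23 ^ 20 ^ 2 ^ 10 = 15.
The overall nim-sum is X = 15. A stack of size p has a winning move iff p XOR X < p (reduce it to p XOR X).
  4: 4 XOR 15 = 11 ≥ 4 — no move.
  23: 23 XOR 15 = 24 ≥ 23 — no move.
  20: 20 XOR 15 = 27 ≥ 20 — no move.
  2: 2 XOR 15 = 13 ≥ 2 — no move.
  10: 10 XOR 15 = 5 < 10 — winning move (to 5).
That gives 1 winning move.

1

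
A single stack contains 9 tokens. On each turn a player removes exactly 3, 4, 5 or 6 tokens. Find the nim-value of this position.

0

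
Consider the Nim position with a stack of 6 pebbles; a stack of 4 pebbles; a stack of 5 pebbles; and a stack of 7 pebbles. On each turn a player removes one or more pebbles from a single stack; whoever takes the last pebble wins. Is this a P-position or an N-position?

P-position

In binary:
  110  (6)
  100  (4)
  101  (5)
  111  (7)
  ---
  000  (0)
The nim-sum is 0, so this is a P-position: the player to move is in a losing position under optimal play.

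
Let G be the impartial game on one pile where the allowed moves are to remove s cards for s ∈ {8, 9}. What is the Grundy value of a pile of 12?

Compute g(0), g(1), … for moves {8, 9}:
k:     0  1  2  3  4  5  6  7  8  9 10 11 12
g(k):  0  0  0  0  0  0  0  0  1  1  1  1  1
So g(12) = 1.

1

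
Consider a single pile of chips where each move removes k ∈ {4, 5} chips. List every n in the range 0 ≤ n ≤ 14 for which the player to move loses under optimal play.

0, 1, 2, 3, 9, 10, 11, 12

Build the Grundy sequence with g(k) = mex{g(k−s) : s ∈ {4, 5}, s ≤ k}:
k:     0  1  2  3  4  5  6  7  8  9 10 11 12 13 14
g(k):  0  0  0  0  1  1  1  1  2  0  0  0  0  1  1
The P-positions (g = 0) in 0..14 are 0, 1, 2, 3, 9, 10, 11, 12.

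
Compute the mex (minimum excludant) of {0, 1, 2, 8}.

The values 0, 1, 2 are all present; 3 is the first non-negative integer missing from the set.

3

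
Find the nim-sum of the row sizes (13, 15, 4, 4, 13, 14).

1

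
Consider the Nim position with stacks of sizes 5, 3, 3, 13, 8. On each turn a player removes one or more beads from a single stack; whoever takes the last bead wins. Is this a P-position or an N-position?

In binary:
  0101  (5)
  0011  (3)
  0011  (3)
  1101  (13)
  1000  (8)
  ----
  0000  (0)
The nim-sum is 0, so this is a P-position: the player to move is in a losing position under optimal play.

P-position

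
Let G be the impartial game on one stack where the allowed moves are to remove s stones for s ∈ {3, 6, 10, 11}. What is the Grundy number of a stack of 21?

1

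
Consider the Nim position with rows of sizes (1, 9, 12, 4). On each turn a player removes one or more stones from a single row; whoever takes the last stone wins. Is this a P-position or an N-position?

Nim-sum: 1 ⊕ 9 ⊕ 12 ⊕ 4 = 0.
The nim-sum is 0, so this is a P-position: the player to move is in a losing position under optimal play.

P-position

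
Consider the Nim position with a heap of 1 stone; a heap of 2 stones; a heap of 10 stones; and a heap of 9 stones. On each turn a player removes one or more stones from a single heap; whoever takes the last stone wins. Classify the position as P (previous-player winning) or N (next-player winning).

P-position

Nim-sum: 1 ⊕ 2 ⊕ 10 ⊕ 9 = 0.
The nim-sum is 0, so this is a P-position: the player to move is in a losing position under optimal play.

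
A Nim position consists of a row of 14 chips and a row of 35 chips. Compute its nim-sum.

45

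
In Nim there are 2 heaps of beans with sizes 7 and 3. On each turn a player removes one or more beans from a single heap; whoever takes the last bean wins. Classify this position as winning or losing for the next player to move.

Nim-sum: 7 ⊕ 3 = 4.
The nim-sum is 4 ≠ 0, so this is an N-position: the player to move can win.

Winning position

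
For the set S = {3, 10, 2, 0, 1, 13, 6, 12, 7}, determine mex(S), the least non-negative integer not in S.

4

The values 0, 1, 2, 3 are all present; 4 is the first non-negative integer missing from the set.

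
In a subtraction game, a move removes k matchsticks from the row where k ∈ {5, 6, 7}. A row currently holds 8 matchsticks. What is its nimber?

1

Build the Grundy sequence with g(k) = mex{g(k−s) : s ∈ {5, 6, 7}, s ≤ k}:
g(0) = mex{} = 0
g(1) = mex{} = 0
g(2) = mex{} = 0
g(3) = mex{} = 0
g(4) = mex{} = 0
g(5) = mex{0} = 1
g(6) = mex{0} = 1
g(7) = mex{0} = 1
g(8) = mex{0} = 1
So g(8) = 1.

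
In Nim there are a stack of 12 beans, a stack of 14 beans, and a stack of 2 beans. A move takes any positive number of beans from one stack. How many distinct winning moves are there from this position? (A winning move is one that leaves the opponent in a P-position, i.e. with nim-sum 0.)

0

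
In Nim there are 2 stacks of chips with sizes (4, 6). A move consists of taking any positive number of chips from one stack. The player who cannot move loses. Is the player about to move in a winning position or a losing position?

Winning position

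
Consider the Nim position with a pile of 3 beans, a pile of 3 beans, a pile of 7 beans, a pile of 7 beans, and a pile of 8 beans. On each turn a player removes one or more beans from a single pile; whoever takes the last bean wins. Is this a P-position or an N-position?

Nim-sum: 3 ^ 3 ^ 7 ^ 7 ^ 8 = 8.
The nim-sum is 8 ≠ 0, so this is an N-position: the player to move can win.

N-position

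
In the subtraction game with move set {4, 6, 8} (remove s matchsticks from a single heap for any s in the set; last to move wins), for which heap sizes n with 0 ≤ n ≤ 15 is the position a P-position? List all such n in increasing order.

0, 1, 2, 3, 12, 13, 14, 15

Compute g(0), g(1), … for moves {4, 6, 8}:
k:     0  1  2  3  4  5  6  7  8  9 10 11 12 13 14 15
g(k):  0  0  0  0  1  1  1  1  2  2  2  2  0  0  0  0
The P-positions (g = 0) in 0..15 are 0, 1, 2, 3, 12, 13, 14, 15.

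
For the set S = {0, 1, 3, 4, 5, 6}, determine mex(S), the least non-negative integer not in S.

2

The values 0, 1 are all present; 2 is the first non-negative integer missing from the set.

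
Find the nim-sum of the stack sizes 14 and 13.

3

Nim-sum: 14 ⊕ 13 = 3.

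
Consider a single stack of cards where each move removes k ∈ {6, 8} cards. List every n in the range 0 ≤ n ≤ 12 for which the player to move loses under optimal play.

0, 1, 2, 3, 4, 5

Grundy values for subtraction set {6, 8}:
k:     0  1  2  3  4  5  6  7  8  9 10 11 12
g(k):  0  0  0  0  0  0  1  1  1  1  1  1  2
The P-positions (g = 0) in 0..12 are 0, 1, 2, 3, 4, 5.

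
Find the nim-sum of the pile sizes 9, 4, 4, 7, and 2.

Compute the nim-sum pairwise:
9 XOR 4 = 13
13 XOR 4 = 9
9 XOR 7 = 14
14 XOR 2 = 12

12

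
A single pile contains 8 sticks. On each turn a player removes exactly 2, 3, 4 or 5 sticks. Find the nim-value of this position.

0

Build the Grundy sequence with g(k) = mex{g(k−s) : s ∈ {2, 3, 4, 5}, s ≤ k}:
k:     0  1  2  3  4  5  6  7  8
g(k):  0  0  1  1  2  2  3  0  0
So g(8) = 0.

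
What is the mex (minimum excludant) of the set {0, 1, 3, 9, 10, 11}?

2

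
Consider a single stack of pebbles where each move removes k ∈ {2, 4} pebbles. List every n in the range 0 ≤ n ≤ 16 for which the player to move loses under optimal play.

Build the Grundy sequence with g(k) = mex{g(k−s) : s ∈ {2, 4}, s ≤ k}:
k:     0  1  2  3  4  5  6  7  8  9 10 11 12 13 14 15 16
g(k):  0  0  1  1  2  2  0  0  1  1  2  2  0  0  1  1  2
The P-positions (g = 0) in 0..16 are 0, 1, 6, 7, 12, 13.

0, 1, 6, 7, 12, 13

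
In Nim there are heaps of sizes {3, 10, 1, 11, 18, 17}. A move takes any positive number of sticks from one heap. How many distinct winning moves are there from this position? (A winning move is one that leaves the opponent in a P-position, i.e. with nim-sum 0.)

0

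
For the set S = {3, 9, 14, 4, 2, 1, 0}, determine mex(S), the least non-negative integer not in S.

The values 0, 1, 2, 3, 4 are all present; 5 is the first non-negative integer missing from the set.

5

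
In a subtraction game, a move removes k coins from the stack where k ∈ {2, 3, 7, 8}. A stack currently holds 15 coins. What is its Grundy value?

Grundy values for subtraction set {2, 3, 7, 8}:
k:     0  1  2  3  4  5  6  7  8  9 10 11 12 13 14 15
g(k):  0  0  1  1  2  0  0  1  1  2  0  0  1  1  2  0
So g(15) = 0.

0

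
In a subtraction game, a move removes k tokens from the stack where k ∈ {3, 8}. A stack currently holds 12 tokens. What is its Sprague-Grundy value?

0

Grundy values for subtraction set {3, 8}:
g(0) = mex{} = 0
g(1) = mex{} = 0
g(2) = mex{} = 0
g(3) = mex{0} = 1
g(4) = mex{0} = 1
g(5) = mex{0} = 1
g(6) = mex{1} = 0
g(7) = mex{1} = 0
g(8) = mex{0,1} = 2
g(9) = mex{0} = 1
g(10) = mex{0} = 1
g(11) = mex{1,2} = 0
g(12) = mex{1} = 0
So g(12) = 0.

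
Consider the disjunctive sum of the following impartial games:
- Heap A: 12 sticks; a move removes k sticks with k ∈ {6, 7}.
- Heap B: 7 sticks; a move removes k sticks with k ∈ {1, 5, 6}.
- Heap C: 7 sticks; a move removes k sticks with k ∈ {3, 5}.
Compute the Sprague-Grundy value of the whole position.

3

For heap A, compute g(0), g(1), … with moves {6, 7}:
k:     0  1  2  3  4  5  6  7  8  9 10 11 12
g(k):  0  0  0  0  0  0  1  1  1  1  1  1  2
So g(12) = 2.
Grundy values for heap B (subtraction set {1, 5, 6}):
k:     0  1  2  3  4  5  6  7
g(k):  0  1  0  1  0  1  2  3
So g(7) = 3.
Build the Grundy sequence for heap C with g(k) = mex{g(k−s) : s ∈ {3, 5}, s ≤ k}:
k:     0  1  2  3  4  5  6  7
g(k):  0  0  0  1  1  1  2  2
So g(7) = 2.
By the Sprague-Grundy theorem, the Grundy value of a sum of independent games is the XOR of the component values.
Combined value = 2 ⊕ 3 ⊕ 2 = 3.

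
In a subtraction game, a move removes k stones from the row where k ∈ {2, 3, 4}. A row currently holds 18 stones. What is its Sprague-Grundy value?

Compute g(0), g(1), … for moves {2, 3, 4}:
k:     0  1  2  3  4  5  6  7  8  9 10 11 12 13 14 15 16 17 18
g(k):  0  0  1  1  2  2  0  0  1  1  2  2  0  0  1  1  2  2  0
So g(18) = 0.

0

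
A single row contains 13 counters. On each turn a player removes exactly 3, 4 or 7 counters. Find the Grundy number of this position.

1

Build the Grundy sequence with g(k) = mex{g(k−s) : s ∈ {3, 4, 7}, s ≤ k}:
k:     0  1  2  3  4  5  6  7  8  9 10 11 12 13
g(k):  0  0  0  1  1  1  2  2  2  3  0  0  0  1
So g(13) = 1.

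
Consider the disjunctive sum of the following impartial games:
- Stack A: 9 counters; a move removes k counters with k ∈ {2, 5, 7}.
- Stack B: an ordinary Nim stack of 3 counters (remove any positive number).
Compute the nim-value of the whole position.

Grundy values for stack A (subtraction set {2, 5, 7}):
g(0) = mex{} = 0
g(1) = mex{} = 0
g(2) = mex{0} = 1
g(3) = mex{0} = 1
g(4) = mex{1} = 0
g(5) = mex{0,1} = 2
g(6) = mex{0} = 1
g(7) = mex{0,1,2} = 3
g(8) = mex{0,1} = 2
g(9) = mex{0,1,3} = 2
So g(9) = 2.
Stack B is a plain Nim stack of size 3, so its Grundy value is 3.
By the Sprague-Grundy theorem, the Grundy value of a sum of independent games is the XOR of the component values.
Combined value = 2 ⊕ 3 = 1.

1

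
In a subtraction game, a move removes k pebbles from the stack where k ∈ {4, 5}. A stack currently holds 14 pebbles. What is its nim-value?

1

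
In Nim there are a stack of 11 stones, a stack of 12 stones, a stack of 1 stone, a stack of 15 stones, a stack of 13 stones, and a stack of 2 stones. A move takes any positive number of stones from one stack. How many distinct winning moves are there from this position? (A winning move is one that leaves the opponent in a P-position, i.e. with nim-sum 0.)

3

Write each in binary and XOR column by column:
  1011  (11)
  1100  (12)
  0001  (1)
  1111  (15)
  1101  (13)
  0010  (2)
  ----
  0110  (6)
The overall nim-sum is X = 6. A stack of size p has a winning move iff p XOR X < p (reduce it to p XOR X).
  11: 11 XOR 6 = 13 ≥ 11 — no move.
  12: 12 XOR 6 = 10 < 12 — winning move (to 10).
  1: 1 XOR 6 = 7 ≥ 1 — no move.
  15: 15 XOR 6 = 9 < 15 — winning move (to 9).
  13: 13 XOR 6 = 11 < 13 — winning move (to 11).
  2: 2 XOR 6 = 4 ≥ 2 — no move.
That gives 3 winning moves.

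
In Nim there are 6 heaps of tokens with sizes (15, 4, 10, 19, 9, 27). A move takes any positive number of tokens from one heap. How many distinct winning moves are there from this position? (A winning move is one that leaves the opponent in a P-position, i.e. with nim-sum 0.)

0

Nim-sum: 15 XOR 4 XOR 10 XOR 19 XOR 9 XOR 27 = 0.
The nim-sum is already 0, so every move leaves a nonzero nim-sum — there are no winning moves.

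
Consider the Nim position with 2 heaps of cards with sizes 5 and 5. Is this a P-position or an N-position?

In binary:
  101  (5)
  101  (5)
  ---
  000  (0)
The nim-sum is 0, so this is a P-position: the player to move is in a losing position under optimal play.

P-position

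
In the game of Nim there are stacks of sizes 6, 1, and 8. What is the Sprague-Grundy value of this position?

15

Nim-sum: 6 ^ 1 ^ 8 = 15.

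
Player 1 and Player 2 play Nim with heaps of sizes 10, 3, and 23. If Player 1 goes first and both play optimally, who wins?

Player 1 wins

Write each in binary and XOR column by column:
  01010  (10)
  00011  (3)
  10111  (23)
  -----
  11110  (30)
The nim-sum is 30 ≠ 0, so this is an N-position: the player to move can win; Player 1 has a winning move.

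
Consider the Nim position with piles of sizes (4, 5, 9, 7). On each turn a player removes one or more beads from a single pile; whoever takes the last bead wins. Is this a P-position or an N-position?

In binary:
  0100  (4)
  0101  (5)
  1001  (9)
  0111  (7)
  ----
  1111  (15)
The nim-sum is 15 ≠ 0, so this is an N-position: the player to move can win.

N-position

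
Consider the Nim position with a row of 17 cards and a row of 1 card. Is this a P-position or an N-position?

N-position

Nim-sum: 17 ⊕ 1 = 16.
The nim-sum is 16 ≠ 0, so this is an N-position: the player to move can win.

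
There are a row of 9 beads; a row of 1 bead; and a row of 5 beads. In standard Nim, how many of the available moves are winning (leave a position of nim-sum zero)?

1

Compute the nim-sum pairwise:
9 ⊕ 1 = 8
8 ⊕ 5 = 13
The overall nim-sum is X = 13. A row of size p has a winning move iff p XOR X < p (reduce it to p XOR X).
  9: 9 XOR 13 = 4 < 9 — winning move (to 4).
  1: 1 XOR 13 = 12 ≥ 1 — no move.
  5: 5 XOR 13 = 8 ≥ 5 — no move.
That gives 1 winning move.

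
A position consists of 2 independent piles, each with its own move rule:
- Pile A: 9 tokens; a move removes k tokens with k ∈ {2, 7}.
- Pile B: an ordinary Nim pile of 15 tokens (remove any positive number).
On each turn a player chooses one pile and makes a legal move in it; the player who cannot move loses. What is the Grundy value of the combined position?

Build the Grundy sequence for pile A with g(k) = mex{g(k−s) : s ∈ {2, 7}, s ≤ k}:
g(0) = mex{} = 0
g(1) = mex{} = 0
g(2) = mex{0} = 1
g(3) = mex{0} = 1
g(4) = mex{1} = 0
g(5) = mex{1} = 0
g(6) = mex{0} = 1
g(7) = mex{0} = 1
g(8) = mex{0,1} = 2
g(9) = mex{1} = 0
So g(9) = 0.
Pile B is a plain Nim pile of size 15, so its Grundy value is 15.
By the Sprague-Grundy theorem, the Grundy value of a sum of independent games is the XOR of the component values.
Combined value = 0 ⊕ 15 = 15.

15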